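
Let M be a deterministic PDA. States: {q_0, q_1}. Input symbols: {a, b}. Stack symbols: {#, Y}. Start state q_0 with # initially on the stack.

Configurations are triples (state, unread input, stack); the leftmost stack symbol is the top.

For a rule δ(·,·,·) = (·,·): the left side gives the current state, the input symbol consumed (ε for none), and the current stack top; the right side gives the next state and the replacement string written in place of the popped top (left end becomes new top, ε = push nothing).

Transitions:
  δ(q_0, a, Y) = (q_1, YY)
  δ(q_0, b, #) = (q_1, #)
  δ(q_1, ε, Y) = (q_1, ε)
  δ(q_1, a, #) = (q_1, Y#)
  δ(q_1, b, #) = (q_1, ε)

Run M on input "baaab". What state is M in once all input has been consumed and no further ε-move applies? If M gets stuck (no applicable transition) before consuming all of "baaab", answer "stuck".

(q_0, baaab, #)
  read b, top #: go to q_1, push # → (q_1, aaab, #)
  read a, top #: go to q_1, push Y# → (q_1, aab, Y#)
  ε-move, top Y: go to q_1, push ε → (q_1, aab, #)
  read a, top #: go to q_1, push Y# → (q_1, ab, Y#)
  ε-move, top Y: go to q_1, push ε → (q_1, ab, #)
  read a, top #: go to q_1, push Y# → (q_1, b, Y#)
  ε-move, top Y: go to q_1, push ε → (q_1, b, #)
  read b, top #: go to q_1, push ε → (q_1, ε, ε)
All input consumed; M is in state q_1.

q_1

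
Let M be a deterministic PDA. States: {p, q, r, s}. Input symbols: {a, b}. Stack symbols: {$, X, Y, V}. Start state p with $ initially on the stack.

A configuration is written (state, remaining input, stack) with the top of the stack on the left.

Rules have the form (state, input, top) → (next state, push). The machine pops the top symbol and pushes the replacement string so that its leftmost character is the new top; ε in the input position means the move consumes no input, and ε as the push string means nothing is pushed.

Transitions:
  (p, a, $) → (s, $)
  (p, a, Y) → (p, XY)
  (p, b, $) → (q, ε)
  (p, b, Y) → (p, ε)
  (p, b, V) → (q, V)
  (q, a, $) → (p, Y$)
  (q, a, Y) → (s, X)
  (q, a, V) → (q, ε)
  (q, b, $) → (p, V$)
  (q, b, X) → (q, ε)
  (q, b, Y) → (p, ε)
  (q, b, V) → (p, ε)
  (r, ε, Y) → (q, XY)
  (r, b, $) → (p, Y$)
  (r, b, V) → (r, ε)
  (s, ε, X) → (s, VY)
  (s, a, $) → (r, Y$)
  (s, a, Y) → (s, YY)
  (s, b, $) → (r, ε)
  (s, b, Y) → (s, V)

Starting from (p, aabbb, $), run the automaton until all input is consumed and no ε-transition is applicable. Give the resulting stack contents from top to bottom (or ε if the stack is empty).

ε

(p, aabbb, $)
  read a, top $: go to s, push $ → (s, abbb, $)
  read a, top $: go to r, push Y$ → (r, bbb, Y$)
  ε-move, top Y: go to q, push XY → (q, bbb, XY$)
  read b, top X: go to q, push ε → (q, bb, Y$)
  read b, top Y: go to p, push ε → (p, b, $)
  read b, top $: go to q, push ε → (q, ε, ε)
All input consumed in state q with stack ε.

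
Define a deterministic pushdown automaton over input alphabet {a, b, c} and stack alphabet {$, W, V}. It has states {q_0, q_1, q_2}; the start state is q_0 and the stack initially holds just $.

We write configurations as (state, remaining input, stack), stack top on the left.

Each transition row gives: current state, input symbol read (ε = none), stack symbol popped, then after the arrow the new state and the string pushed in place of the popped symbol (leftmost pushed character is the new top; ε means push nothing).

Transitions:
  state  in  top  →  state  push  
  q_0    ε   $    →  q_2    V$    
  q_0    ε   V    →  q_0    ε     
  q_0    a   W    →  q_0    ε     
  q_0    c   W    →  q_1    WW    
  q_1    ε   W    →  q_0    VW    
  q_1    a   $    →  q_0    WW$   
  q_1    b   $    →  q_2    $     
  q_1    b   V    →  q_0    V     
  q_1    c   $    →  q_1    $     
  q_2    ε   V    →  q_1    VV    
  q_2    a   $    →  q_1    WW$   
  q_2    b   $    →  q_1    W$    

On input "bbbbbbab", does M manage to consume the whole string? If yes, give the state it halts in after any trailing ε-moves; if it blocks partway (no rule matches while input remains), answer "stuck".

stuck

(q_0, bbbbbbab, $) ⊢ (q_2, bbbbbbab, V$) ⊢ (q_1, bbbbbbab, VV$) ⊢ (q_0, bbbbbab, VV$) ⊢ (q_0, bbbbbab, V$) ⊢ (q_0, bbbbbab, $) ⊢ (q_2, bbbbbab, V$) ⊢ (q_1, bbbbbab, VV$) ⊢ (q_0, bbbbab, VV$) ⊢ (q_0, bbbbab, V$) ⊢ (q_0, bbbbab, $) ⊢ (q_2, bbbbab, V$) ⊢ (q_1, bbbbab, VV$) ⊢ (q_0, bbbab, VV$) ⊢ (q_0, bbbab, V$) ⊢ (q_0, bbbab, $) ⊢ (q_2, bbbab, V$) ⊢ (q_1, bbbab, VV$) ⊢ (q_0, bbab, VV$) ⊢ (q_0, bbab, V$) ⊢ (q_0, bbab, $) ⊢ (q_2, bbab, V$) ⊢ (q_1, bbab, VV$) ⊢ (q_0, bab, VV$) ⊢ (q_0, bab, V$) ⊢ (q_0, bab, $) ⊢ (q_2, bab, V$) ⊢ (q_1, bab, VV$) ⊢ (q_0, ab, VV$) ⊢ (q_0, ab, V$) ⊢ (q_0, ab, $) ⊢ (q_2, ab, V$) ⊢ (q_1, ab, VV$)
No transition for (q_1, a, top V); M blocks with input ab remaining.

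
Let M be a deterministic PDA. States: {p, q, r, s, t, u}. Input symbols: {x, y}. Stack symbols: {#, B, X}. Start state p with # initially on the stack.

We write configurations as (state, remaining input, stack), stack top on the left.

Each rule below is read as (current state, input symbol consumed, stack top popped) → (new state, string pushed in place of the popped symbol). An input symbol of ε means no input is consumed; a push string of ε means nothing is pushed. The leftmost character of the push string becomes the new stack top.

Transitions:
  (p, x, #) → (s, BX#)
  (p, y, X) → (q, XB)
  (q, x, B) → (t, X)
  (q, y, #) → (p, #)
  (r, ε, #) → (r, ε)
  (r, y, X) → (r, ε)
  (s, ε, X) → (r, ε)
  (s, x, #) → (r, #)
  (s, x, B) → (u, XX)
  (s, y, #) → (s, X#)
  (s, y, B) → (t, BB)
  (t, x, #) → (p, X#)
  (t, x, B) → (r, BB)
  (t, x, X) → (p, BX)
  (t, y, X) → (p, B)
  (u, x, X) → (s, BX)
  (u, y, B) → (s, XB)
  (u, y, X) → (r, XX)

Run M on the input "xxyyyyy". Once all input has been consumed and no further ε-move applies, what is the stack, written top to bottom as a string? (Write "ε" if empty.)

ε

(p, xxyyyyy, #)
  read x, top #: go to s, push BX# → (s, xyyyyy, BX#)
  read x, top B: go to u, push XX → (u, yyyyy, XXX#)
  read y, top X: go to r, push XX → (r, yyyy, XXXX#)
  read y, top X: go to r, push ε → (r, yyy, XXX#)
  read y, top X: go to r, push ε → (r, yy, XX#)
  read y, top X: go to r, push ε → (r, y, X#)
  read y, top X: go to r, push ε → (r, ε, #)
  ε-move, top #: go to r, push ε → (r, ε, ε)
All input consumed in state r with stack ε.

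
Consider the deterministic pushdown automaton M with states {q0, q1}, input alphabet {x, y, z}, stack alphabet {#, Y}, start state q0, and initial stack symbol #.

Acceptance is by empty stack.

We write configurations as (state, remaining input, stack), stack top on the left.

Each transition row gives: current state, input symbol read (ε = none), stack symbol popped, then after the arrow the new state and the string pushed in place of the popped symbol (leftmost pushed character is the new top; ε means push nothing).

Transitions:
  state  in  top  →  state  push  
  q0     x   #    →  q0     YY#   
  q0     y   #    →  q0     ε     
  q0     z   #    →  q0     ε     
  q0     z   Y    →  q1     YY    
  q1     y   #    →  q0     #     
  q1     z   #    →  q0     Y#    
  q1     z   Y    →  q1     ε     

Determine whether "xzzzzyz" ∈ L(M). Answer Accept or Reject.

Accept

(q0, xzzzzyz, #) ⊢ (q0, zzzzyz, YY#) ⊢ (q1, zzzyz, YYY#) ⊢ (q1, zzyz, YY#) ⊢ (q1, zyz, Y#) ⊢ (q1, yz, #) ⊢ (q0, z, #) ⊢ (q0, ε, ε)
All input consumed and the stack is empty.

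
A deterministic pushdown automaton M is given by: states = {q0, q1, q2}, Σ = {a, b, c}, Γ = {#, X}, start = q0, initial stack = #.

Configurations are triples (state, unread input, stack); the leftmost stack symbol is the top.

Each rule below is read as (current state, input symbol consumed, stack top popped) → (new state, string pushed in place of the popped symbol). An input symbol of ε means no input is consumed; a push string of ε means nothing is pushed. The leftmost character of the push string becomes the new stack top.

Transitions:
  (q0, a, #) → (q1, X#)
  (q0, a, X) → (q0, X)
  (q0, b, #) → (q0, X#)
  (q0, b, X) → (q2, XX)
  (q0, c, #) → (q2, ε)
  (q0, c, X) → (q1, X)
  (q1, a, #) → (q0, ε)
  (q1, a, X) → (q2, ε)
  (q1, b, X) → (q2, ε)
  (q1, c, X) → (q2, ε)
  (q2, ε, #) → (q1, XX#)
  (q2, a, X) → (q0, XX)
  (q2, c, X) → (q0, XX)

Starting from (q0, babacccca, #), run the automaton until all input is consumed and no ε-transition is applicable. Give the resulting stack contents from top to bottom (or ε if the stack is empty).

(q0, babacccca, #)
  read b, top #: go to q0, push X# → (q0, abacccca, X#)
  read a, top X: go to q0, push X → (q0, bacccca, X#)
  read b, top X: go to q2, push XX → (q2, acccca, XX#)
  read a, top X: go to q0, push XX → (q0, cccca, XXX#)
  read c, top X: go to q1, push X → (q1, ccca, XXX#)
  read c, top X: go to q2, push ε → (q2, cca, XX#)
  read c, top X: go to q0, push XX → (q0, ca, XXX#)
  read c, top X: go to q1, push X → (q1, a, XXX#)
  read a, top X: go to q2, push ε → (q2, ε, XX#)
All input consumed in state q2 with stack XX#.

XX#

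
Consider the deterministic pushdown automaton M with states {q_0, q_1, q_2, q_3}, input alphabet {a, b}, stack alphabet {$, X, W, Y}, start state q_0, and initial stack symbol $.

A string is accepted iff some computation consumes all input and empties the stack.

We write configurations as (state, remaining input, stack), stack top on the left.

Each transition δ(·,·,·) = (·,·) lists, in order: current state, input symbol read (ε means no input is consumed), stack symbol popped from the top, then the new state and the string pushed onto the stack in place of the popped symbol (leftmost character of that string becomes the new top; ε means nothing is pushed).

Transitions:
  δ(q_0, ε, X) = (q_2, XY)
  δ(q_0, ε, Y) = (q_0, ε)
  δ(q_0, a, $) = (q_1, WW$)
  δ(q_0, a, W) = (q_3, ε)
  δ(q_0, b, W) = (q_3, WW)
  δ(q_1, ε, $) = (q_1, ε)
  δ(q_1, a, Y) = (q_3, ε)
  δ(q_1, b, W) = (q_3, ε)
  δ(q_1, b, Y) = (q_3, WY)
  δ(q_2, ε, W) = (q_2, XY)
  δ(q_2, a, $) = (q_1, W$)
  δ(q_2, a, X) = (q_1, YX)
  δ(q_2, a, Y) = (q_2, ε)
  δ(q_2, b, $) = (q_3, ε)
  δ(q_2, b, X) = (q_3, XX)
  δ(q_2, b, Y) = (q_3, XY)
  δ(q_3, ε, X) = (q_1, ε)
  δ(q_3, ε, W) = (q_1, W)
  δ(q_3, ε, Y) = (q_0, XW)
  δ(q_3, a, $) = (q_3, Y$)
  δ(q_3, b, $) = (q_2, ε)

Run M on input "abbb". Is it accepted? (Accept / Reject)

Accept

(q_0, abbb, $)
  read a, top $: go to q_1, push WW$ → (q_1, bbb, WW$)
  read b, top W: go to q_3, push ε → (q_3, bb, W$)
  ε-move, top W: go to q_1, push W → (q_1, bb, W$)
  read b, top W: go to q_3, push ε → (q_3, b, $)
  read b, top $: go to q_2, push ε → (q_2, ε, ε)
All input consumed and the stack is empty.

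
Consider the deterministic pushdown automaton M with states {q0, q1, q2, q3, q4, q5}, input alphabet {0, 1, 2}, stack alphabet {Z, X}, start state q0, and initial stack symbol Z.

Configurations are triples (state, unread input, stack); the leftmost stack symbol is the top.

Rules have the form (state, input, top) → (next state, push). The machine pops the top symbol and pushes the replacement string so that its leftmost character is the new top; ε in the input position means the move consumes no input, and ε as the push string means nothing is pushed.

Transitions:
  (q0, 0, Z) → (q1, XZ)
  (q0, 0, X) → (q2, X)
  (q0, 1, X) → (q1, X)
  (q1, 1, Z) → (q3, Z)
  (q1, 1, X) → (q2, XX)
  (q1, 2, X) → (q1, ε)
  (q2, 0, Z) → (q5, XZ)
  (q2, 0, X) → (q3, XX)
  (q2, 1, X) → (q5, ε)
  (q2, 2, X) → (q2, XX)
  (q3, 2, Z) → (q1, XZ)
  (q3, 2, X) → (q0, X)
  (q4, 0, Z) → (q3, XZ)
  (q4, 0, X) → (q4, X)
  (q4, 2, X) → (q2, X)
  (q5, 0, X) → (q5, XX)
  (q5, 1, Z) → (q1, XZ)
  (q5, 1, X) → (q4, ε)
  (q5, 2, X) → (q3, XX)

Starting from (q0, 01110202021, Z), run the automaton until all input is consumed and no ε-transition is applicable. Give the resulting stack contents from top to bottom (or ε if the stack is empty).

XXXZ

(q0, 01110202021, Z) ⊢ (q1, 1110202021, XZ) ⊢ (q2, 110202021, XXZ) ⊢ (q5, 10202021, XZ) ⊢ (q4, 0202021, Z) ⊢ (q3, 202021, XZ) ⊢ (q0, 02021, XZ) ⊢ (q2, 2021, XZ) ⊢ (q2, 021, XXZ) ⊢ (q3, 21, XXXZ) ⊢ (q0, 1, XXXZ) ⊢ (q1, ε, XXXZ)
All input consumed in state q1 with stack XXXZ.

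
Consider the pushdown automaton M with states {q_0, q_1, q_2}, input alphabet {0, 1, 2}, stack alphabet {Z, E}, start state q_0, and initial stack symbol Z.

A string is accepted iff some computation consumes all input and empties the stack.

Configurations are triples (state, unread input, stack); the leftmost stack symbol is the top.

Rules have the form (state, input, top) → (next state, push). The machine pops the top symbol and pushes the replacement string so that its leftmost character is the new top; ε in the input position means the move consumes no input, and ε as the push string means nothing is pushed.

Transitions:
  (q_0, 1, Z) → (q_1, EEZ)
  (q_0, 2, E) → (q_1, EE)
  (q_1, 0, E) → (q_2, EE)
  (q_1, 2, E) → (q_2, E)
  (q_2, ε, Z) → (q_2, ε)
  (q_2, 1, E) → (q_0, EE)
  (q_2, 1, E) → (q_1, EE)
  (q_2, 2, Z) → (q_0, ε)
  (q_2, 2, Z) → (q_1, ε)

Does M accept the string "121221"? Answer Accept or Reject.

No computation consumes all input and empties the stack.

Reject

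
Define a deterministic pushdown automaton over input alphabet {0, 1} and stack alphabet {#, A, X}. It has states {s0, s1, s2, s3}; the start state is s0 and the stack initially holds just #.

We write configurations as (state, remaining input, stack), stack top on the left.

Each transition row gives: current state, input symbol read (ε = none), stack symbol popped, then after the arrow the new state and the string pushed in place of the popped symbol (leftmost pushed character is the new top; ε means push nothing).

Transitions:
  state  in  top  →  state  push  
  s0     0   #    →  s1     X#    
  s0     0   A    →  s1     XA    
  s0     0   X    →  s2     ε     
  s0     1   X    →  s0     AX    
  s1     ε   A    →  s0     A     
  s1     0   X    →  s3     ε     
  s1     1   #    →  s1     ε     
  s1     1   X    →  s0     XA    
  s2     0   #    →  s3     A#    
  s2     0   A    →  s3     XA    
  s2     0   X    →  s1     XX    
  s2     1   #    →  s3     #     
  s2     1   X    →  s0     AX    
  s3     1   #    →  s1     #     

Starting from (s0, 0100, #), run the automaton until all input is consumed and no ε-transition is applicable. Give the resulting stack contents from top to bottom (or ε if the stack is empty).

XA#

(s0, 0100, #)
  read 0, top #: go to s1, push X# → (s1, 100, X#)
  read 1, top X: go to s0, push XA → (s0, 00, XA#)
  read 0, top X: go to s2, push ε → (s2, 0, A#)
  read 0, top A: go to s3, push XA → (s3, ε, XA#)
All input consumed in state s3 with stack XA#.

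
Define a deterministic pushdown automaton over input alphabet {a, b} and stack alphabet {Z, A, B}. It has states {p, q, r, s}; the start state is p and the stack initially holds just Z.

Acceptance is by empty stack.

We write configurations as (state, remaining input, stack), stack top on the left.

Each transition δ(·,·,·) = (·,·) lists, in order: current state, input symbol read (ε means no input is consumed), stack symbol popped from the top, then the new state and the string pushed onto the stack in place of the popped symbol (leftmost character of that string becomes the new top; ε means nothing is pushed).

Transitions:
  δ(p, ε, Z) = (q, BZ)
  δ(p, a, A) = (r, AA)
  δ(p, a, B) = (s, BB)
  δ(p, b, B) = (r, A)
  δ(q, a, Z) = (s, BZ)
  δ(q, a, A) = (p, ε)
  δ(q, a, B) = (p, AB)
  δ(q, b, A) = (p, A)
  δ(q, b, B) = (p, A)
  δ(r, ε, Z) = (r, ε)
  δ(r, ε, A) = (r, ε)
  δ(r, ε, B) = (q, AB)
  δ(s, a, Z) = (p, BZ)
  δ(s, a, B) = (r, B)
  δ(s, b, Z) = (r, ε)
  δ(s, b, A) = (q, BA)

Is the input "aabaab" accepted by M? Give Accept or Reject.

(p, aabaab, Z)
  ε-move, top Z: go to q, push BZ → (q, aabaab, BZ)
  read a, top B: go to p, push AB → (p, abaab, ABZ)
  read a, top A: go to r, push AA → (r, baab, AABZ)
  ε-move, top A: go to r, push ε → (r, baab, ABZ)
  ε-move, top A: go to r, push ε → (r, baab, BZ)
  ε-move, top B: go to q, push AB → (q, baab, ABZ)
  read b, top A: go to p, push A → (p, aab, ABZ)
  read a, top A: go to r, push AA → (r, ab, AABZ)
  ε-move, top A: go to r, push ε → (r, ab, ABZ)
  ε-move, top A: go to r, push ε → (r, ab, BZ)
  ε-move, top B: go to q, push AB → (q, ab, ABZ)
  read a, top A: go to p, push ε → (p, b, BZ)
  read b, top B: go to r, push A → (r, ε, AZ)
  ε-move, top A: go to r, push ε → (r, ε, Z)
  ε-move, top Z: go to r, push ε → (r, ε, ε)
All input consumed and the stack is empty.

Accept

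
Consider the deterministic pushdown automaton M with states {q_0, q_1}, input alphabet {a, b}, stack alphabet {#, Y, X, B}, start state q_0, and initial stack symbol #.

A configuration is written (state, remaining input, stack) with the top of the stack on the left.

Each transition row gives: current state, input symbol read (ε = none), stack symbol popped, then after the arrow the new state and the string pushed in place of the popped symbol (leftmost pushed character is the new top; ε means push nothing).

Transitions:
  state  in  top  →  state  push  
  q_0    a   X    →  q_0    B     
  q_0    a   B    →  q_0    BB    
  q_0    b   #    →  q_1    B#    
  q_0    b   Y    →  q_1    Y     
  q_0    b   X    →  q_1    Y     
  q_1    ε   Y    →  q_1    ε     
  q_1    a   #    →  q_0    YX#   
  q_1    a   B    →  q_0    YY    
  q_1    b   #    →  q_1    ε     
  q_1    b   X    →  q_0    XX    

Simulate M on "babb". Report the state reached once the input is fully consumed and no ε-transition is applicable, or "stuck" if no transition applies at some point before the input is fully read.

(q_0, babb, #) ⊢ (q_1, abb, B#) ⊢ (q_0, bb, YY#) ⊢ (q_1, b, YY#) ⊢ (q_1, b, Y#) ⊢ (q_1, b, #) ⊢ (q_1, ε, ε)
All input consumed; M is in state q_1.

q_1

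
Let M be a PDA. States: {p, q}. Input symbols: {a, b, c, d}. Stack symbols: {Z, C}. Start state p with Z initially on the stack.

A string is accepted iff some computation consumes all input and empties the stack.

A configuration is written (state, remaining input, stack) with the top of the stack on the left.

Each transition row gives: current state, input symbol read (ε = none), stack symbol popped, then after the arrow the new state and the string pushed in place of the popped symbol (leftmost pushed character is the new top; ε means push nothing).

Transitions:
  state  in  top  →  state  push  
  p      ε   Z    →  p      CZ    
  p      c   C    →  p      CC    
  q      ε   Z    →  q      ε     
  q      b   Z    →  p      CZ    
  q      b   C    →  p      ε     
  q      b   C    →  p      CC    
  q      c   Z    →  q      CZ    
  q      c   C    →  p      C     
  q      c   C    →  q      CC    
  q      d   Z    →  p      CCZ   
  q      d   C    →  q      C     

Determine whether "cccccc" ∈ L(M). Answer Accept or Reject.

Reject

No computation consumes all input and empties the stack.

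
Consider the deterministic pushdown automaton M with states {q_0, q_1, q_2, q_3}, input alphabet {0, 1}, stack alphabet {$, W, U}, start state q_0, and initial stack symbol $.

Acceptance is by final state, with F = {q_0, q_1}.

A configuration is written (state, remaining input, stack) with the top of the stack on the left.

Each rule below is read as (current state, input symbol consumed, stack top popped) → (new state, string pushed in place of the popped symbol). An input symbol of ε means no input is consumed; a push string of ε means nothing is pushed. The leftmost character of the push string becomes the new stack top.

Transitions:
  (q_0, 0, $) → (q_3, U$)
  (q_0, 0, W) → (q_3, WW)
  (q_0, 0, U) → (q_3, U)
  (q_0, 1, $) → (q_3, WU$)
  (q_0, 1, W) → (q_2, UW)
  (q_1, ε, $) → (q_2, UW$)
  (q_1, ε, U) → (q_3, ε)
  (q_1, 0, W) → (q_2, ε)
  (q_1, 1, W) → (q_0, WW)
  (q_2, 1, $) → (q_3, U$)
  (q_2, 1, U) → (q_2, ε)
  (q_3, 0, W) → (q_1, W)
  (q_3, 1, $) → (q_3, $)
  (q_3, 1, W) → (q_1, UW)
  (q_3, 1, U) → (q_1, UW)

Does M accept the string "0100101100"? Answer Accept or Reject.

(q_0, 0100101100, $) ⊢ (q_3, 100101100, U$) ⊢ (q_1, 00101100, UW$) ⊢ (q_3, 00101100, W$) ⊢ (q_1, 0101100, W$) ⊢ (q_2, 101100, $) ⊢ (q_3, 01100, U$)
No transition applies at (q_3, 01100, U$); input not fully consumed.

Reject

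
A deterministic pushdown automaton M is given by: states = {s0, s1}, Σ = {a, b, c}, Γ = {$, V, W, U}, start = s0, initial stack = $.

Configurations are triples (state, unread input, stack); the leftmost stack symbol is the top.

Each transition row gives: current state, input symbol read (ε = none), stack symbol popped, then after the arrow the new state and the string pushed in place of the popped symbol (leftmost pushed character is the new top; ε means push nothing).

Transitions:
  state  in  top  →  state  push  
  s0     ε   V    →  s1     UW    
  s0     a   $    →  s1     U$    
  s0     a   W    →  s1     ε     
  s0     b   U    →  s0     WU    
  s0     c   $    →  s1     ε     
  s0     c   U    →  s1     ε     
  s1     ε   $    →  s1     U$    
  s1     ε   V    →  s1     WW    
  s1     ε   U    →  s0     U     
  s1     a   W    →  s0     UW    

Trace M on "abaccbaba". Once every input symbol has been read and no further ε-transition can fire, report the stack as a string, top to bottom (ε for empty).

U$

(s0, abaccbaba, $) ⊢ (s1, baccbaba, U$) ⊢ (s0, baccbaba, U$) ⊢ (s0, accbaba, WU$) ⊢ (s1, ccbaba, U$) ⊢ (s0, ccbaba, U$) ⊢ (s1, cbaba, $) ⊢ (s1, cbaba, U$) ⊢ (s0, cbaba, U$) ⊢ (s1, baba, $) ⊢ (s1, baba, U$) ⊢ (s0, baba, U$) ⊢ (s0, aba, WU$) ⊢ (s1, ba, U$) ⊢ (s0, ba, U$) ⊢ (s0, a, WU$) ⊢ (s1, ε, U$) ⊢ (s0, ε, U$)
All input consumed in state s0 with stack U$.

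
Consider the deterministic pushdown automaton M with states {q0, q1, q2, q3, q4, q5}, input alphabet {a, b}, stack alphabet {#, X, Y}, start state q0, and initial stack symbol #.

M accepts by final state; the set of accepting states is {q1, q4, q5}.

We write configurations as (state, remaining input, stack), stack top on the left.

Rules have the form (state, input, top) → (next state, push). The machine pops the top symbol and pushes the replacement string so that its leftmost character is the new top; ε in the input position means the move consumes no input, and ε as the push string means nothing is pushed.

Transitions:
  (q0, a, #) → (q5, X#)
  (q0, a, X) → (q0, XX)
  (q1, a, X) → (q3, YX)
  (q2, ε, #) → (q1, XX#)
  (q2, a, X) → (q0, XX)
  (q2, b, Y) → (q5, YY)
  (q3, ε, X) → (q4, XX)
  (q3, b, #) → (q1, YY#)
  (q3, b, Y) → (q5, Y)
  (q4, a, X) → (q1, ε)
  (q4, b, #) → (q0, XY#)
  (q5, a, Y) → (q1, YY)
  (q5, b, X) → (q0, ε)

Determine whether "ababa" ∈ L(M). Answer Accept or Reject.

(q0, ababa, #) ⊢ (q5, baba, X#) ⊢ (q0, aba, #) ⊢ (q5, ba, X#) ⊢ (q0, a, #) ⊢ (q5, ε, X#)
All input consumed; state q5 ∈ F.

Accept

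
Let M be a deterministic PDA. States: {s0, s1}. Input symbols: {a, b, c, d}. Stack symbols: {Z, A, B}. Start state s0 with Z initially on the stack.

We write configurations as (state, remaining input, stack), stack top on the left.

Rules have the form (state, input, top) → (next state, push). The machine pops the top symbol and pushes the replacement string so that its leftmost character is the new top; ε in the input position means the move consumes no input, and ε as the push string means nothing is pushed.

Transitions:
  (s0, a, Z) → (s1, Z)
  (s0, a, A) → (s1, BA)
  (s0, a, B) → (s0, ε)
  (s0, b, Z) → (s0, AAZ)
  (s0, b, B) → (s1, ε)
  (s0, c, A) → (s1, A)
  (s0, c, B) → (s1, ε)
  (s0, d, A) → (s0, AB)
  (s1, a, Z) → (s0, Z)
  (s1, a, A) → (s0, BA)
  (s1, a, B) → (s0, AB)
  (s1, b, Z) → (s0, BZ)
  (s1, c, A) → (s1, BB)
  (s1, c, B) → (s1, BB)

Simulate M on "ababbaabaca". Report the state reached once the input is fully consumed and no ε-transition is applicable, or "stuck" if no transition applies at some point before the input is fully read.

stuck

(s0, ababbaabaca, Z)
  read a, top Z: go to s1, push Z → (s1, babbaabaca, Z)
  read b, top Z: go to s0, push BZ → (s0, abbaabaca, BZ)
  read a, top B: go to s0, push ε → (s0, bbaabaca, Z)
  read b, top Z: go to s0, push AAZ → (s0, baabaca, AAZ)
No transition for (s0, b, top A); M blocks with input baabaca remaining.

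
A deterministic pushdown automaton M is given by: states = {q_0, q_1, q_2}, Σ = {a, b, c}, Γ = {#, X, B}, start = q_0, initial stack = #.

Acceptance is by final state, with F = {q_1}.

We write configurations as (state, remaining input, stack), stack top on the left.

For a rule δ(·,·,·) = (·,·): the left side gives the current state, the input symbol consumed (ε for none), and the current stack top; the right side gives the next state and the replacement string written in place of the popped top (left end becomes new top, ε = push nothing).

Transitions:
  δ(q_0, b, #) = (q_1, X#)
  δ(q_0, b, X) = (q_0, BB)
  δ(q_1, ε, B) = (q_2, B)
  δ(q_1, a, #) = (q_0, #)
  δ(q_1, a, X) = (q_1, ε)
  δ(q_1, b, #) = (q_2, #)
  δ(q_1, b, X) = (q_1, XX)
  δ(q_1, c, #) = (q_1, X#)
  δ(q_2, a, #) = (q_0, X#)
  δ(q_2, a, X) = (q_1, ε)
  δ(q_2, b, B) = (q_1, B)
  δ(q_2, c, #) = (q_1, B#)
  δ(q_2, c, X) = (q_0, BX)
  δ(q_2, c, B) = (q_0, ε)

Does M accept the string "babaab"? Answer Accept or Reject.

(q_0, babaab, #)
  read b, top #: go to q_1, push X# → (q_1, abaab, X#)
  read a, top X: go to q_1, push ε → (q_1, baab, #)
  read b, top #: go to q_2, push # → (q_2, aab, #)
  read a, top #: go to q_0, push X# → (q_0, ab, X#)
No transition applies at (q_0, ab, X#); input not fully consumed.

Reject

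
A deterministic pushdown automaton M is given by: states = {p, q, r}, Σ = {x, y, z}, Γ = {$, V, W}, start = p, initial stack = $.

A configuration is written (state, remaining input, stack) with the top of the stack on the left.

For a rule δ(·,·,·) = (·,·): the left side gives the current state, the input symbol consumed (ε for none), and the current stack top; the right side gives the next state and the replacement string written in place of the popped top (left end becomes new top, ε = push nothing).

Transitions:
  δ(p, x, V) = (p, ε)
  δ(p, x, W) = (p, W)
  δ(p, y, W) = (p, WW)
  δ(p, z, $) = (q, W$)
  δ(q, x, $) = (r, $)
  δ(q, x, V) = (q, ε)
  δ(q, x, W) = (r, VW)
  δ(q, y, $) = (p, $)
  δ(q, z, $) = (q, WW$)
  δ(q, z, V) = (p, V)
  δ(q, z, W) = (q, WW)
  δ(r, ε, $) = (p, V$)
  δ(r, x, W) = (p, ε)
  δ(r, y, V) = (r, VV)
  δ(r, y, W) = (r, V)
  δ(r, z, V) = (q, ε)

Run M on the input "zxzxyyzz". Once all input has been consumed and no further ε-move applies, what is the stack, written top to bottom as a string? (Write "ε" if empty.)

(p, zxzxyyzz, $)
  read z, top $: go to q, push W$ → (q, xzxyyzz, W$)
  read x, top W: go to r, push VW → (r, zxyyzz, VW$)
  read z, top V: go to q, push ε → (q, xyyzz, W$)
  read x, top W: go to r, push VW → (r, yyzz, VW$)
  read y, top V: go to r, push VV → (r, yzz, VVW$)
  read y, top V: go to r, push VV → (r, zz, VVVW$)
  read z, top V: go to q, push ε → (q, z, VVW$)
  read z, top V: go to p, push V → (p, ε, VVW$)
All input consumed in state p with stack VVW$.

VVW$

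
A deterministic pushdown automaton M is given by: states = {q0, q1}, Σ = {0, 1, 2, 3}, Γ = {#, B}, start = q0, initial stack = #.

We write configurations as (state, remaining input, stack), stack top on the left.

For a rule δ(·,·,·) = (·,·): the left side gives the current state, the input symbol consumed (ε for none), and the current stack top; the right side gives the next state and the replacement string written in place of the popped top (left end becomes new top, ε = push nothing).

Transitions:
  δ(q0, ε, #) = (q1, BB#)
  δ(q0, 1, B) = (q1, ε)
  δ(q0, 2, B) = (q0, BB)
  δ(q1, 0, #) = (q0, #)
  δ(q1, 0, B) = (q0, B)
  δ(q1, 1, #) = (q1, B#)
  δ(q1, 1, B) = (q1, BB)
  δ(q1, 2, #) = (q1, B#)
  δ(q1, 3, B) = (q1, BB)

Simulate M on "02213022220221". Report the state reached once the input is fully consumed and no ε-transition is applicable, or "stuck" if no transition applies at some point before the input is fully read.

stuck

(q0, 02213022220221, #)
  ε-move, top #: go to q1, push BB# → (q1, 02213022220221, BB#)
  read 0, top B: go to q0, push B → (q0, 2213022220221, BB#)
  read 2, top B: go to q0, push BB → (q0, 213022220221, BBB#)
  read 2, top B: go to q0, push BB → (q0, 13022220221, BBBB#)
  read 1, top B: go to q1, push ε → (q1, 3022220221, BBB#)
  read 3, top B: go to q1, push BB → (q1, 022220221, BBBB#)
  read 0, top B: go to q0, push B → (q0, 22220221, BBBB#)
  read 2, top B: go to q0, push BB → (q0, 2220221, BBBBB#)
  read 2, top B: go to q0, push BB → (q0, 220221, BBBBBB#)
  read 2, top B: go to q0, push BB → (q0, 20221, BBBBBBB#)
  read 2, top B: go to q0, push BB → (q0, 0221, BBBBBBBB#)
No transition for (q0, 0, top B); M blocks with input 0221 remaining.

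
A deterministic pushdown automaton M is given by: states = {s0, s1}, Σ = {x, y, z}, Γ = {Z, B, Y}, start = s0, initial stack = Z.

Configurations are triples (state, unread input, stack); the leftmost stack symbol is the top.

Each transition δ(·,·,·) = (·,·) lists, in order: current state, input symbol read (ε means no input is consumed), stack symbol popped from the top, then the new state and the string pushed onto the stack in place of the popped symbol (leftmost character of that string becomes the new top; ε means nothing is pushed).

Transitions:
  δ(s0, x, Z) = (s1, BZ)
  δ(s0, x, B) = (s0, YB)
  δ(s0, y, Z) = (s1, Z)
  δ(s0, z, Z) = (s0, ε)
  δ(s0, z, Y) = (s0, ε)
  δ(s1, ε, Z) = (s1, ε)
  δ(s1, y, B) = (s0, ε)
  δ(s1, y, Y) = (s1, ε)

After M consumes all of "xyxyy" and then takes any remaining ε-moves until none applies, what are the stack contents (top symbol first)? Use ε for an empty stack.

(s0, xyxyy, Z)
  read x, top Z: go to s1, push BZ → (s1, yxyy, BZ)
  read y, top B: go to s0, push ε → (s0, xyy, Z)
  read x, top Z: go to s1, push BZ → (s1, yy, BZ)
  read y, top B: go to s0, push ε → (s0, y, Z)
  read y, top Z: go to s1, push Z → (s1, ε, Z)
  ε-move, top Z: go to s1, push ε → (s1, ε, ε)
All input consumed in state s1 with stack ε.

ε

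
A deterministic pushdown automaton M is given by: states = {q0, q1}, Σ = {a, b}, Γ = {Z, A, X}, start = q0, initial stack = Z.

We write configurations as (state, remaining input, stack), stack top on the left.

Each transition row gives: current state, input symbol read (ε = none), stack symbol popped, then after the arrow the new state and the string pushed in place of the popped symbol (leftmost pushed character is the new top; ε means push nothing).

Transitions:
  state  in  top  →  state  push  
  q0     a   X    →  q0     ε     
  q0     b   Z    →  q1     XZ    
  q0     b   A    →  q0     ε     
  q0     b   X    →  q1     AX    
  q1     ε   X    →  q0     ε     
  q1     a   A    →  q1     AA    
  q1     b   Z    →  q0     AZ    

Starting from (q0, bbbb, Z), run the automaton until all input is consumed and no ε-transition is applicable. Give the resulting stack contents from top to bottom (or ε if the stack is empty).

(q0, bbbb, Z)
  read b, top Z: go to q1, push XZ → (q1, bbb, XZ)
  ε-move, top X: go to q0, push ε → (q0, bbb, Z)
  read b, top Z: go to q1, push XZ → (q1, bb, XZ)
  ε-move, top X: go to q0, push ε → (q0, bb, Z)
  read b, top Z: go to q1, push XZ → (q1, b, XZ)
  ε-move, top X: go to q0, push ε → (q0, b, Z)
  read b, top Z: go to q1, push XZ → (q1, ε, XZ)
  ε-move, top X: go to q0, push ε → (q0, ε, Z)
All input consumed in state q0 with stack Z.

Z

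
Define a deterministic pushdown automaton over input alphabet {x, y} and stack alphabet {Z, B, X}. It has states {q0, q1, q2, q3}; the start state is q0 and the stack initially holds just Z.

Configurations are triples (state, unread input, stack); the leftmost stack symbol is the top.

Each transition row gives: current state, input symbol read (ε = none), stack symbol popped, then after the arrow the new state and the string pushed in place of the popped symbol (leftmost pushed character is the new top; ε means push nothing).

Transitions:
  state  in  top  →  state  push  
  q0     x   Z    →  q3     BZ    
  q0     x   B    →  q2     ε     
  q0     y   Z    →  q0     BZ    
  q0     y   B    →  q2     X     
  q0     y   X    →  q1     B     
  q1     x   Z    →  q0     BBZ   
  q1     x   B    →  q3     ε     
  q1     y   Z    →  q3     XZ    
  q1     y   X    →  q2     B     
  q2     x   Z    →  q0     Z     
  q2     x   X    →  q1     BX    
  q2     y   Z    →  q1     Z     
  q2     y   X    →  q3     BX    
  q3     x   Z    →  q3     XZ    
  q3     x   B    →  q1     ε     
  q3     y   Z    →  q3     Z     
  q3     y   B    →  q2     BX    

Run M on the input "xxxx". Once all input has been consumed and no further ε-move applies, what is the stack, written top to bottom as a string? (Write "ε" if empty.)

BZ

(q0, xxxx, Z) ⊢ (q3, xxx, BZ) ⊢ (q1, xx, Z) ⊢ (q0, x, BBZ) ⊢ (q2, ε, BZ)
All input consumed in state q2 with stack BZ.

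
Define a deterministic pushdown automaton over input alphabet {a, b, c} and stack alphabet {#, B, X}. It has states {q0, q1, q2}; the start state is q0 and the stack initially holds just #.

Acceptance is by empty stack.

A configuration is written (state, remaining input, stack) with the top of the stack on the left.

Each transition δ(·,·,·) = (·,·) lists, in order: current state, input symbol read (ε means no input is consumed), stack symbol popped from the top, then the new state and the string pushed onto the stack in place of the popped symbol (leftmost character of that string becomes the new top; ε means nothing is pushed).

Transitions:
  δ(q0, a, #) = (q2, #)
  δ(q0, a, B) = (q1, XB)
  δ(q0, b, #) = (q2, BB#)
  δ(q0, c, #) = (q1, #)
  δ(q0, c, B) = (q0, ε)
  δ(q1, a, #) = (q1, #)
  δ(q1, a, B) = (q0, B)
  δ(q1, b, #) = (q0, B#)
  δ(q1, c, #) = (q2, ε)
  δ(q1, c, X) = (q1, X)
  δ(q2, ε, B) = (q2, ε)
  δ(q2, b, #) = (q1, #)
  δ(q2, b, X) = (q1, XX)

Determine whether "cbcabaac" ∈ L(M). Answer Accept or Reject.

Accept

(q0, cbcabaac, #)
  read c, top #: go to q1, push # → (q1, bcabaac, #)
  read b, top #: go to q0, push B# → (q0, cabaac, B#)
  read c, top B: go to q0, push ε → (q0, abaac, #)
  read a, top #: go to q2, push # → (q2, baac, #)
  read b, top #: go to q1, push # → (q1, aac, #)
  read a, top #: go to q1, push # → (q1, ac, #)
  read a, top #: go to q1, push # → (q1, c, #)
  read c, top #: go to q2, push ε → (q2, ε, ε)
All input consumed and the stack is empty.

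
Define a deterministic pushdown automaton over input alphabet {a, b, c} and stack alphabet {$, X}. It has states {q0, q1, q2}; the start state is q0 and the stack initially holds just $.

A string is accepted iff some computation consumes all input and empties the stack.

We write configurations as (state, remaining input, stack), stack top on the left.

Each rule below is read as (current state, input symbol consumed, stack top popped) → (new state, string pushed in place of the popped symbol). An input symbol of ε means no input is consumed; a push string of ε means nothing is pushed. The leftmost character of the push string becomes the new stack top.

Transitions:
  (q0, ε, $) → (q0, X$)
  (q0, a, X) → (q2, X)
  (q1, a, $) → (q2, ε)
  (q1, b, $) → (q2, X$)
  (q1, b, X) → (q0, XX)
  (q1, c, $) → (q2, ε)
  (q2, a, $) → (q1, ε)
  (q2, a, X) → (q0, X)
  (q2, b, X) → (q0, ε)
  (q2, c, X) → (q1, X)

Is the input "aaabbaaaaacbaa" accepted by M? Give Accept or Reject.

(q0, aaabbaaaaacbaa, $)
  ε-move, top $: go to q0, push X$ → (q0, aaabbaaaaacbaa, X$)
  read a, top X: go to q2, push X → (q2, aabbaaaaacbaa, X$)
  read a, top X: go to q0, push X → (q0, abbaaaaacbaa, X$)
  read a, top X: go to q2, push X → (q2, bbaaaaacbaa, X$)
  read b, top X: go to q0, push ε → (q0, baaaaacbaa, $)
  ε-move, top $: go to q0, push X$ → (q0, baaaaacbaa, X$)
No transition applies at (q0, baaaaacbaa, X$); input not fully consumed.

Reject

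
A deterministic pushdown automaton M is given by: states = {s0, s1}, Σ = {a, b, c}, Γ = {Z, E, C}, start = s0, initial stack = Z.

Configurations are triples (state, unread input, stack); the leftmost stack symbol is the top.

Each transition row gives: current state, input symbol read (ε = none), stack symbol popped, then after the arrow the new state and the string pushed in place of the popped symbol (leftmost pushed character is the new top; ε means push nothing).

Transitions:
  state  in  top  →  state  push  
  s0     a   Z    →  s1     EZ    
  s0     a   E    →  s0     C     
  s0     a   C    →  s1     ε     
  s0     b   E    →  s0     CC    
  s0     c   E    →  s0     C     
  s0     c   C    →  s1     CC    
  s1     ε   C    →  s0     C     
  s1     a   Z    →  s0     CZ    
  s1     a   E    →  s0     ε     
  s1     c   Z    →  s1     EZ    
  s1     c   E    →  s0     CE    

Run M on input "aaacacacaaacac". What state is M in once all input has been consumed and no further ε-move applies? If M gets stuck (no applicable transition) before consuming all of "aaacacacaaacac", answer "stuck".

s0

(s0, aaacacacaaacac, Z)
  read a, top Z: go to s1, push EZ → (s1, aacacacaaacac, EZ)
  read a, top E: go to s0, push ε → (s0, acacacaaacac, Z)
  read a, top Z: go to s1, push EZ → (s1, cacacaaacac, EZ)
  read c, top E: go to s0, push CE → (s0, acacaaacac, CEZ)
  read a, top C: go to s1, push ε → (s1, cacaaacac, EZ)
  read c, top E: go to s0, push CE → (s0, acaaacac, CEZ)
  read a, top C: go to s1, push ε → (s1, caaacac, EZ)
  read c, top E: go to s0, push CE → (s0, aaacac, CEZ)
  read a, top C: go to s1, push ε → (s1, aacac, EZ)
  read a, top E: go to s0, push ε → (s0, acac, Z)
  read a, top Z: go to s1, push EZ → (s1, cac, EZ)
  read c, top E: go to s0, push CE → (s0, ac, CEZ)
  read a, top C: go to s1, push ε → (s1, c, EZ)
  read c, top E: go to s0, push CE → (s0, ε, CEZ)
All input consumed; M is in state s0.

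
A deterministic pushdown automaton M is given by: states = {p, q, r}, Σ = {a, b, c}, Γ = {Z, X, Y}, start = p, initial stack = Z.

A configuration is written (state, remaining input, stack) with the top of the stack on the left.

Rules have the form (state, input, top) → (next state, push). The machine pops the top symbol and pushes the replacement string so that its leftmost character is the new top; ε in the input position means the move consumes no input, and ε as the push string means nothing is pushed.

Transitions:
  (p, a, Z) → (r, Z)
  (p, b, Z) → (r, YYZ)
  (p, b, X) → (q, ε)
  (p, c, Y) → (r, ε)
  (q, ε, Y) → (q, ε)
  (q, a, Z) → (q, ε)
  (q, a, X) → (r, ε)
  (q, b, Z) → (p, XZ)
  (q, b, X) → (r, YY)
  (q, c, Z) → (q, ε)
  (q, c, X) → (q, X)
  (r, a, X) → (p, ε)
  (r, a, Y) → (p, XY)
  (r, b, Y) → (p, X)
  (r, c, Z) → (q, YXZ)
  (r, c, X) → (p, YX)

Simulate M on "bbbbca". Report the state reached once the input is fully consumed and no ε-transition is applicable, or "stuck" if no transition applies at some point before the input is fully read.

(p, bbbbca, Z) ⊢ (r, bbbca, YYZ) ⊢ (p, bbca, XYZ) ⊢ (q, bca, YZ) ⊢ (q, bca, Z) ⊢ (p, ca, XZ)
No transition for (p, c, top X); M blocks with input ca remaining.

stuck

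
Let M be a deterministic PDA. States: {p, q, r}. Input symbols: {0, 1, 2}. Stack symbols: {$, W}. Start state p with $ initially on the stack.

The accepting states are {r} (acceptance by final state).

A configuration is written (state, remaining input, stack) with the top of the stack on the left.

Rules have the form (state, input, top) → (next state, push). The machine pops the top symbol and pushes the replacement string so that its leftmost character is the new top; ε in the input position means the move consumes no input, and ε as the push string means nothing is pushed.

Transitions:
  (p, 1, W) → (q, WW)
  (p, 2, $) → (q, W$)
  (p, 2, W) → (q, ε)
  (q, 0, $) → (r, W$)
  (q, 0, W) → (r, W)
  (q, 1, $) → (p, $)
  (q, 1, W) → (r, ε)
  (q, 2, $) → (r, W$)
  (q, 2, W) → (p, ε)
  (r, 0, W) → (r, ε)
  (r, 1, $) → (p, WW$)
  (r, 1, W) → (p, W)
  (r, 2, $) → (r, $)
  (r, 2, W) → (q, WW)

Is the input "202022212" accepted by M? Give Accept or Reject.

Accept

(p, 202022212, $) ⊢ (q, 02022212, W$) ⊢ (r, 2022212, W$) ⊢ (q, 022212, WW$) ⊢ (r, 22212, WW$) ⊢ (q, 2212, WWW$) ⊢ (p, 212, WW$) ⊢ (q, 12, W$) ⊢ (r, 2, $) ⊢ (r, ε, $)
All input consumed; state r ∈ F.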